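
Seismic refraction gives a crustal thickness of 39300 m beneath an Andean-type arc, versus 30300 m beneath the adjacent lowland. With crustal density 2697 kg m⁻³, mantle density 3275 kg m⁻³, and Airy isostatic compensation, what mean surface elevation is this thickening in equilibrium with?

Excess crust Δ = 39300 m − 30300 m = 9000 m, split between elevation h and root r with h + r = Δ.
Airy balance ρ_c h = (ρ_m − ρ_c) r gives r = h ρ_c/(ρ_m − ρ_c), so h (1 + ρ_c/(ρ_m − ρ_c)) = Δ, i.e. h = Δ (ρ_m − ρ_c)/ρ_m.
h = 9000 m × 578/3275 = 1590 m.

1590 m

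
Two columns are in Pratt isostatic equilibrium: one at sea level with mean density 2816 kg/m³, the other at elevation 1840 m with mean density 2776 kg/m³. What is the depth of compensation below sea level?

128000 m

ρ_ref D = ρ (D + h) → D (ρ_ref − ρ) = ρ h.
D = ρ h/(ρ_ref − ρ) = 2776 × 1840 m/(2816 − 2776) = 128000 m.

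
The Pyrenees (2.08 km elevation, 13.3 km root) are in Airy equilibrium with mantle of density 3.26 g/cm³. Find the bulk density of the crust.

ρ_c h = (ρ_m − ρ_c) r → ρ_c (h + r) = ρ_m r → ρ_c = ρ_m r / (h + r).
ρ_c = 3.26 × 13.3 km / (2.08 km + 13.3 km) = 2.82 g/cm³.

2.82 g/cm³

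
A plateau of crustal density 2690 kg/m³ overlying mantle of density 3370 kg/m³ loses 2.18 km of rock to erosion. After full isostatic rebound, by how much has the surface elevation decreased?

Rebound u = e ρ_c/ρ_m = 2.18 km × 2690/3370 = 1.74 km.
Net surface drop = e − u = 2.18 km − 1.74 km = e (ρ_m − ρ_c)/ρ_m = 0.44 km.

0.44 km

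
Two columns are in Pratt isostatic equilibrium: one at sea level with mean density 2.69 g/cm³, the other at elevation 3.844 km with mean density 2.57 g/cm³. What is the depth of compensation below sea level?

ρ_ref D = ρ (D + h) → D (ρ_ref − ρ) = ρ h.
D = ρ h/(ρ_ref − ρ) = 2.57 × 3.844 km/(2.69 − 2.57) = 82.3 km.

82.3 km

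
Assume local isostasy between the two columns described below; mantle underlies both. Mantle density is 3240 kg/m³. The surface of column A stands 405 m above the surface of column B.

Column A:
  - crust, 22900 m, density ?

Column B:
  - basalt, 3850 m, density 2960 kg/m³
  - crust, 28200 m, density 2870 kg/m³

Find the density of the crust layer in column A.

2680 kg/m³

Take the compensation level at the base of the deeper column (depth z_c below the surface of column A) and equate Σ ρ_i t_i down to z_c; mantle fills any gap and the z_c terms cancel.
Column A: 22900×ρ + (z_c − 22900)×3240
Column B: 405×0 + 3850×2960 + 28200×2870 + (z_c − 405 − 32050)×3240
The z_c×3240 term appears on both sides and cancels. Collect the known terms of each column as K = Σ(ρt)_known − 3240 × (depth of known layers): K_A = 0 − 3240×22900 = −74196000; K_B = 92330000 − 3240×(405 + 32050) = −12824200.
Balance: K_A + 22900×ρ = K_B, so ρ = (K_B − K_A)/22900 = 61371800/22900 = 2680 kg/m³.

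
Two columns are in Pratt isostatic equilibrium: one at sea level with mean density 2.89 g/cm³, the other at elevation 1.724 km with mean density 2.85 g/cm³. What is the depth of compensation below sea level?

123 km

ρ_ref D = ρ (D + h) → D (ρ_ref − ρ) = ρ h.
D = ρ h/(ρ_ref − ρ) = 2.85 × 1.724 km/(2.89 − 2.85) = 123 km.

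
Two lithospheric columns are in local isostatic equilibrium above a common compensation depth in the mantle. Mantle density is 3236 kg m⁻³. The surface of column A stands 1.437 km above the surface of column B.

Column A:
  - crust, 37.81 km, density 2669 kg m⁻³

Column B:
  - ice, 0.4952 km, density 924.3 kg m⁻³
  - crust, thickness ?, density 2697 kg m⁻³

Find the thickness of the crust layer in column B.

29 km

Take the compensation level at the base of the deeper column (depth z_c below the surface of column A) and equate Σ ρ_i t_i down to z_c; mantle fills any gap and the z_c terms cancel.
Column A: 37.81×2669 + (z_c − 37.81)×3236
Column B: 1.437×0 + 0.4952×924.3 + x×2697 + (z_c − 1.437 − 0.4952 − x)×3236
The z_c×3236 term appears on both sides and cancels. Collect the known terms of each column as K = Σ(ρt)_known − 3236 × (depth of known layers): K_A = 100914.89 − 3236×37.81 = −21438.27; K_B = 457.71336 − 3236×(1.437 + 0.4952) = −5794.88584.
Balance: K_A = K_B − x×(3236 − 2697), so x = (K_B − K_A)/(3236 − 2697) = 15643.4/539 = 29 km.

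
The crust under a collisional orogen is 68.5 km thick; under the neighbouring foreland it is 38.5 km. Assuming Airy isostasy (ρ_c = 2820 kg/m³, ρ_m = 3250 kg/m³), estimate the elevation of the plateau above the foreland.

Excess crust Δ = 68.5 km − 38.5 km = 30 km, split between elevation h and root r with h + r = Δ.
Airy balance ρ_c h = (ρ_m − ρ_c) r gives r = h ρ_c/(ρ_m − ρ_c), so h (1 + ρ_c/(ρ_m − ρ_c)) = Δ, i.e. h = Δ (ρ_m − ρ_c)/ρ_m.
h = 30 km × 430/3250 = 3.97 km.

3.97 km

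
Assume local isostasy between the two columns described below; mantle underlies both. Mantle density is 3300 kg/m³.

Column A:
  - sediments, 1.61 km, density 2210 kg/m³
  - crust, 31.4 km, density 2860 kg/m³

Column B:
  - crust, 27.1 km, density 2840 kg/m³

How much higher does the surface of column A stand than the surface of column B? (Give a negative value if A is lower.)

For any compensation level in the mantle, the mantle terms cancel and isostasy reduces to e = (Σt_A − Σt_B) − (Σ(ρt)_A − Σ(ρt)_B) / ρ_m.
Σt_A = 33.01 km; Σt_B = 27.1 km; Σ(ρt)_A = 93362.1; Σ(ρt)_B = 76964 (in km·kg/m³).
e = (33.01 − 27.1) − (93362.1 − 76964) / 3300 = 0.941 km.

0.941 km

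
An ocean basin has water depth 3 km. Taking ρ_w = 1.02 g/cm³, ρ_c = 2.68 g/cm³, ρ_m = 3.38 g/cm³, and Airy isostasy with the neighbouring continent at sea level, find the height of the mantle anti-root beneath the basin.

By Archimedes' principle applied to the lithosphere: replacing crust with seawater at the top is compensated by replacing crust with mantle at the base: d (ρ_c − ρ_w) = a (ρ_m − ρ_c).
a = d (ρ_c − ρ_w)/(ρ_m − ρ_c) = 3 km × 1.66/0.7 = 7.11 km.

7.11 km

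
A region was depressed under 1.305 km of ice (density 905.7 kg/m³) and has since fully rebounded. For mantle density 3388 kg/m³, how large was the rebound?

0.349 km

Removing the load lets mantle flow back in; uplift u satisfies ρ_ice t = ρ_m u.
u = t ρ_ice/ρ_m = 1.305 km × 905.7/3388 = 0.349 km.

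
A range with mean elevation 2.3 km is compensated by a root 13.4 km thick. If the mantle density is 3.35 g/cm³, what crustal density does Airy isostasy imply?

ρ_c h = (ρ_m − ρ_c) r → ρ_c (h + r) = ρ_m r → ρ_c = ρ_m r / (h + r).
ρ_c = 3.35 × 13.4 km / (2.3 km + 13.4 km) = 2.86 g/cm³.

2.86 g/cm³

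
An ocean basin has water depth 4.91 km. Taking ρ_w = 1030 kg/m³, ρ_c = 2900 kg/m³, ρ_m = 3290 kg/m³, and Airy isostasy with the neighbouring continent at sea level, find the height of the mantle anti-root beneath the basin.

For local isostatic compensation: replacing crust with seawater at the top is compensated by replacing crust with mantle at the base: d (ρ_c − ρ_w) = a (ρ_m − ρ_c).
a = d (ρ_c − ρ_w)/(ρ_m − ρ_c) = 4.91 km × 1870/390 = 23.5 km.

23.5 km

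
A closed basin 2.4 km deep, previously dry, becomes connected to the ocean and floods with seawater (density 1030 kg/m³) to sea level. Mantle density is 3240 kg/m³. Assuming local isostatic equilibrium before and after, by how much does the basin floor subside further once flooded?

1.12 km

After flooding the water column is d + s deep. Its weight must equal the weight of mantle displaced by the extra subsidence s: (d + s) ρ_w = s ρ_m.
s = d ρ_w / (ρ_m − ρ_w) = 2.4 km × 1030/(3240 − 1030) = 1.12 km.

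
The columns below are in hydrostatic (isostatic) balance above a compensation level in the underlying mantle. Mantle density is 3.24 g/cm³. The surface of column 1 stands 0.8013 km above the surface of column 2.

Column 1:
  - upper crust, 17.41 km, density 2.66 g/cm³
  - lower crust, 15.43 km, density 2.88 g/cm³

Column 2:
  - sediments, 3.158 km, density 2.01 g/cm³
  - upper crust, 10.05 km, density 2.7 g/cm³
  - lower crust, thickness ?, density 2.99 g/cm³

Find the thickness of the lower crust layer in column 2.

15 km

Take the compensation level at the base of the deeper column (depth z_c below the surface of column 1) and equate Σ ρ_i t_i down to z_c; mantle fills any gap and the z_c terms cancel.
Column 1: 17.41×2.66 + 15.43×2.88 + (z_c − 32.84)×3.24
Column 2: 0.8013×0 + 3.158×2.01 + 10.05×2.7 + x×2.99 + (z_c − 0.8013 − 13.208 − x)×3.24
The z_c×3.24 term appears on both sides and cancels. Collect the known terms of each column as K = Σ(ρt)_known − 3.24 × (depth of known layers): K_1 = 90.749 − 3.24×32.84 = −15.6526; K_2 = 33.48258 − 3.24×(0.8013 + 13.208) = −11.907552.
Balance: K_1 = K_2 − x×(3.24 − 2.99), so x = (K_2 − K_1)/(3.24 − 2.99) = 3.74505/0.25 = 15 km.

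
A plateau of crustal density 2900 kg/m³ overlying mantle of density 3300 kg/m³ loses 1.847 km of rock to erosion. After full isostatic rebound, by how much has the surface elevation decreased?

0.224 km

Rebound u = e ρ_c/ρ_m = 1.847 km × 2900/3300 = 1.623 km.
Net surface drop = e − u = 1.847 km − 1.623 km = e (ρ_m − ρ_c)/ρ_m = 0.224 km.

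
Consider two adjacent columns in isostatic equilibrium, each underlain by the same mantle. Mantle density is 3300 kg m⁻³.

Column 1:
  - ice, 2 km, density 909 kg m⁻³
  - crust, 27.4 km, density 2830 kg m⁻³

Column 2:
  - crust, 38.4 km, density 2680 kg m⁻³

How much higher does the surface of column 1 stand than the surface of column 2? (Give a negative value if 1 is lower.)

−1.86 km

For any compensation level in the mantle, the mantle terms cancel and isostasy reduces to e = (Σt_1 − Σt_2) − (Σ(ρt)_1 − Σ(ρt)_2) / ρ_m.
Σt_1 = 29.4 km; Σt_2 = 38.4 km; Σ(ρt)_1 = 79360; Σ(ρt)_2 = 102912 (in km·kg m⁻³).
e = (29.4 − 38.4) − (79360 − 102912) / 3300 = −1.86 km.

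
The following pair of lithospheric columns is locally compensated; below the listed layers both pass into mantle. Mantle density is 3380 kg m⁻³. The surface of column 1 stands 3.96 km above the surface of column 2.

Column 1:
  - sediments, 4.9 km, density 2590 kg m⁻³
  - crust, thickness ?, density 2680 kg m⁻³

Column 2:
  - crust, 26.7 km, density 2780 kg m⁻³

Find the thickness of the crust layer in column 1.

Take the compensation level at the base of the deeper column (depth z_c below the surface of column 1) and equate Σ ρ_i t_i down to z_c; mantle fills any gap and the z_c terms cancel.
Column 1: 4.9×2590 + x×2680 + (z_c − 4.9 − x)×3380
Column 2: 3.96×0 + 26.7×2780 + (z_c − 3.96 − 26.7)×3380
The z_c×3380 term appears on both sides and cancels. Collect the known terms of each column as K = Σ(ρt)_known − 3380 × (depth of known layers): K_1 = 12691 − 3380×4.9 = −3871; K_2 = 74226 − 3380×(3.96 + 26.7) = −29404.8.
Balance: K_1 − x×(3380 − 2680) = K_2, so x = (K_1 − K_2)/(3380 − 2680) = 25533.8/700 = 36.5 km.

36.5 km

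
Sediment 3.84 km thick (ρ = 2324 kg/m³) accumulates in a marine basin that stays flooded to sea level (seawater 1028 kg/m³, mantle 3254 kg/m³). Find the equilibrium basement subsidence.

Submarine loading: the sediment displaces seawater, and the subsidence is in turn flooded, so s (ρ_m − ρ_w) = t (ρ_sed − ρ_w).
s = 3.84 km × (2324 − 1028) / (3254 − 1028) = 2.24 km.

2.24 km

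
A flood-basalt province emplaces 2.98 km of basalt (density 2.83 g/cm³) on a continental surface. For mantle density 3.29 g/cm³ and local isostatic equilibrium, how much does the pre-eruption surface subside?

2.56 km

Subaerial loading: s = t ρ_load / ρ_m.
s = 2.98 km × 2.83/3.29 = 2.56 km.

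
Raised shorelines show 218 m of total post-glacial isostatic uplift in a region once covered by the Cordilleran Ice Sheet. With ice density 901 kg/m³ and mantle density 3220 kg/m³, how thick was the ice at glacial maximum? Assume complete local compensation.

u = t ρ_ice/ρ_m → t = u ρ_m/ρ_ice = 218 m × 3220/901 = 779 m.

779 m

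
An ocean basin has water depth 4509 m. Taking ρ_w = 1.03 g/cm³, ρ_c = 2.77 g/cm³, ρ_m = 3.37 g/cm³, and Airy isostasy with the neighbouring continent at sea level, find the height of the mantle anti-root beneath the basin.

Equating mass per unit area of the two columns: replacing crust with seawater at the top is compensated by replacing crust with mantle at the base: d (ρ_c − ρ_w) = a (ρ_m − ρ_c).
a = d (ρ_c − ρ_w)/(ρ_m − ρ_c) = 4509 m × 1.74/0.6 = 13100 m.

13100 m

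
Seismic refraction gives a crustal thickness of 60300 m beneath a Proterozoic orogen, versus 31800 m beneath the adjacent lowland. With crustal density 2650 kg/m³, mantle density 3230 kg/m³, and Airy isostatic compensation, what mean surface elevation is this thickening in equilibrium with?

5120 m

Excess crust Δ = 60300 m − 31800 m = 28500 m, split between elevation h and root r with h + r = Δ.
Airy balance ρ_c h = (ρ_m − ρ_c) r gives r = h ρ_c/(ρ_m − ρ_c), so h (1 + ρ_c/(ρ_m − ρ_c)) = Δ, i.e. h = Δ (ρ_m − ρ_c)/ρ_m.
h = 28500 m × 580/3230 = 5120 m.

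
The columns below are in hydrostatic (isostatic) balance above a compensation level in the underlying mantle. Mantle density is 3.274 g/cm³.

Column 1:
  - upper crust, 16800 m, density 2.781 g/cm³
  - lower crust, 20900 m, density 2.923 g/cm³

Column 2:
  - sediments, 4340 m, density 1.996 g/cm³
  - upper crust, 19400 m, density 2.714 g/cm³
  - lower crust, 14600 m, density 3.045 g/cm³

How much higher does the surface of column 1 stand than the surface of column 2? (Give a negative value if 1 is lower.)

−1260 m

For any compensation level in the mantle, the mantle terms cancel and isostasy reduces to e = (Σt_1 − Σt_2) − (Σ(ρt)_1 − Σ(ρt)_2) / ρ_m.
Σt_1 = 37700 m; Σt_2 = 38340 m; Σ(ρt)_1 = 107811.5; Σ(ρt)_2 = 105771.24 (in m·g/cm³).
e = (37700 − 38340) − (107811.5 − 105771.24) / 3.274 = −1260 m.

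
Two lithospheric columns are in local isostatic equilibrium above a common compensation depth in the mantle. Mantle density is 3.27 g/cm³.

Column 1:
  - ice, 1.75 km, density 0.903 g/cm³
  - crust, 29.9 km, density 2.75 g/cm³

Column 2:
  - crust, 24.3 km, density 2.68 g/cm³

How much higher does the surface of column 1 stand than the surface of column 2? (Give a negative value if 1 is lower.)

For any compensation level in the mantle, the mantle terms cancel and isostasy reduces to e = (Σt_1 − Σt_2) − (Σ(ρt)_1 − Σ(ρt)_2) / ρ_m.
Σt_1 = 31.65 km; Σt_2 = 24.3 km; Σ(ρt)_1 = 83.80525; Σ(ρt)_2 = 65.124 (in km·g/cm³).
e = (31.65 − 24.3) − (83.80525 − 65.124) / 3.27 = 1.64 km.

1.64 km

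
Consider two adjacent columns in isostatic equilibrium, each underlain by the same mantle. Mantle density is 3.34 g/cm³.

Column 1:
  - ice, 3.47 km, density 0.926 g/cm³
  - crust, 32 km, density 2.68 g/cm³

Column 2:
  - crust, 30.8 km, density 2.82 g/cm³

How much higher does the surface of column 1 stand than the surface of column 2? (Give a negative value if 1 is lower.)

4.04 km

For any compensation level in the mantle, the mantle terms cancel and isostasy reduces to e = (Σt_1 − Σt_2) − (Σ(ρt)_1 − Σ(ρt)_2) / ρ_m.
Σt_1 = 35.47 km; Σt_2 = 30.8 km; Σ(ρt)_1 = 88.97322; Σ(ρt)_2 = 86.856 (in km·g/cm³).
e = (35.47 − 30.8) − (88.97322 − 86.856) / 3.34 = 4.04 km.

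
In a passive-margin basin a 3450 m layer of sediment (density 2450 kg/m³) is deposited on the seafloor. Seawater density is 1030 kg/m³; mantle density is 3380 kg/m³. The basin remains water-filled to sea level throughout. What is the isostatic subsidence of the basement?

2080 m

Submarine loading: the sediment displaces seawater, and the subsidence is in turn flooded, so s (ρ_m − ρ_w) = t (ρ_sed − ρ_w).
s = 3450 m × (2450 − 1030) / (3380 − 1030) = 2080 m.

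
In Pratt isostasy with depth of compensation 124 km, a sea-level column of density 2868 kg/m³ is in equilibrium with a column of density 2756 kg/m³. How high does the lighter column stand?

5.04 km

ρ_ref D = ρ (D + h) → h = D (ρ_ref − ρ)/ρ.
h = 124 km × (2868 − 2756)/2756 = 5.04 km.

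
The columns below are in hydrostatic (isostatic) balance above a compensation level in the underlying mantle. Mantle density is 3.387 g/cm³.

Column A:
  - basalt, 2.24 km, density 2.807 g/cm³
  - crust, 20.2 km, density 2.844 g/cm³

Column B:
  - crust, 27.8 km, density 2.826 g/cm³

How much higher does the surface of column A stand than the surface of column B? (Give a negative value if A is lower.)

−0.983 km

For any compensation level in the mantle, the mantle terms cancel and isostasy reduces to e = (Σt_A − Σt_B) − (Σ(ρt)_A − Σ(ρt)_B) / ρ_m.
Σt_A = 22.44 km; Σt_B = 27.8 km; Σ(ρt)_A = 63.73648; Σ(ρt)_B = 78.5628 (in km·g/cm³).
e = (22.44 − 27.8) − (63.73648 − 78.5628) / 3.387 = −0.983 km.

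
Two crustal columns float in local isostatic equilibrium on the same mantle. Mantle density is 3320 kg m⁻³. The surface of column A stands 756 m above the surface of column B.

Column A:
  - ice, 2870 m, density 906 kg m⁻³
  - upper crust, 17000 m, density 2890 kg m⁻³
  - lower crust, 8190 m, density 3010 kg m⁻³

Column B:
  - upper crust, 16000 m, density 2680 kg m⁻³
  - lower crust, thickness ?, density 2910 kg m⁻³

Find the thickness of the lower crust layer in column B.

9820 m

Take the compensation level at the base of the deeper column (depth z_c below the surface of column A) and equate Σ ρ_i t_i down to z_c; mantle fills any gap and the z_c terms cancel.
Column A: 2870×906 + 17000×2890 + 8190×3010 + (z_c − 28060)×3320
Column B: 756×0 + 16000×2680 + x×2910 + (z_c − 756 − 16000 − x)×3320
The z_c×3320 term appears on both sides and cancels. Collect the known terms of each column as K = Σ(ρt)_known − 3320 × (depth of known layers): K_A = 76382120 − 3320×28060 = −16777080; K_B = 42880000 − 3320×(756 + 16000) = −12749920.
Balance: K_A = K_B − x×(3320 − 2910), so x = (K_B − K_A)/(3320 − 2910) = 4027160/410 = 9820 m.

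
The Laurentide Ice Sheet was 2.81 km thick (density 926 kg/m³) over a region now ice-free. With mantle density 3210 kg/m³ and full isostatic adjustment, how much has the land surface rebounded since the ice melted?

Removing the load lets mantle flow back in; uplift u satisfies ρ_ice t = ρ_m u.
u = t ρ_ice/ρ_m = 2.81 km × 926/3210 = 0.811 km.

0.811 km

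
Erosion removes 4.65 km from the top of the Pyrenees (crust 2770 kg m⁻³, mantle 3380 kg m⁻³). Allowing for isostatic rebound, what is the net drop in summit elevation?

Rebound u = e ρ_c/ρ_m = 4.65 km × 2770/3380 = 3.811 km.
Net surface drop = e − u = 4.65 km − 3.811 km = e (ρ_m − ρ_c)/ρ_m = 0.839 km.

0.839 km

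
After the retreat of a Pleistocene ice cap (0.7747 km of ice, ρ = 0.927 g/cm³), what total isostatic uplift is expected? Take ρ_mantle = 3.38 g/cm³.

0.212 km

Removing the load lets mantle flow back in; uplift u satisfies ρ_ice t = ρ_m u.
u = t ρ_ice/ρ_m = 0.7747 km × 0.927/3.38 = 0.212 km.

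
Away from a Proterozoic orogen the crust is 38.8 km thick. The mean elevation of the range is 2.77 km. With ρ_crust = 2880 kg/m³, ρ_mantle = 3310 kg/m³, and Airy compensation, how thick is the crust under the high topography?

Root depth r = h ρ_c / (ρ_m − ρ_c) = 2.77 km × 2880 / 430 = 18.55 km.
Total thickness = T + h + r = 38.8 km + 2.77 km + 18.55 km = 60.1 km.

60.1 km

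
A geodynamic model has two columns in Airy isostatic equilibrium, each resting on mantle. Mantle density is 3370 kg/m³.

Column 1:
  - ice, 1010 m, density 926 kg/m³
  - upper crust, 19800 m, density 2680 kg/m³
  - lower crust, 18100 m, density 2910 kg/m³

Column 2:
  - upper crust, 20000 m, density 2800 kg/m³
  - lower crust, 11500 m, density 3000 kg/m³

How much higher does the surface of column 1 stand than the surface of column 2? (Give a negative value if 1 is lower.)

For any compensation level in the mantle, the mantle terms cancel and isostasy reduces to e = (Σt_1 − Σt_2) − (Σ(ρt)_1 − Σ(ρt)_2) / ρ_m.
Σt_1 = 38910 m; Σt_2 = 31500 m; Σ(ρt)_1 = 106670260; Σ(ρt)_2 = 90500000 (in m·kg/m³).
e = (38910 − 31500) − (106670260 − 90500000) / 3370 = 2610 m.

2610 m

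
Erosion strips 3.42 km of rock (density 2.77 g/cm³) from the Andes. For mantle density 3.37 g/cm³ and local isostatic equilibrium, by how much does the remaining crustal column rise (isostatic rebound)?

2.81 km

Unloading: uplift u = e ρ_c/ρ_m = 3.42 km × 2.77/3.37 = 2.81 km.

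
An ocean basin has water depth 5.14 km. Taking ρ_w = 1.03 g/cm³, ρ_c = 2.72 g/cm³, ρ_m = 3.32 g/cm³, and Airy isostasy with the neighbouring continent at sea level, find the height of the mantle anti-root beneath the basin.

14.5 km

Isostatic balance requires: replacing crust with seawater at the top is compensated by replacing crust with mantle at the base: d (ρ_c − ρ_w) = a (ρ_m − ρ_c).
a = d (ρ_c − ρ_w)/(ρ_m − ρ_c) = 5.14 km × 1.69/0.6 = 14.5 km.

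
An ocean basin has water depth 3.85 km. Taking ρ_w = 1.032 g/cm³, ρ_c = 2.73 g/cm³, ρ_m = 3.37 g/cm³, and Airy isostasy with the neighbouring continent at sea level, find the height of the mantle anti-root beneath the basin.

In Airy isostatic equilibrium: replacing crust with seawater at the top is compensated by replacing crust with mantle at the base: d (ρ_c − ρ_w) = a (ρ_m − ρ_c).
a = d (ρ_c − ρ_w)/(ρ_m − ρ_c) = 3.85 km × 1.698/0.64 = 10.2 km.

10.2 km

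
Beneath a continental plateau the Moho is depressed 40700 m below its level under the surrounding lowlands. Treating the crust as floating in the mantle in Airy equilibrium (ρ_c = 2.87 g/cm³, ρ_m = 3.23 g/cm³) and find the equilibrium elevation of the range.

5110 m

By Archimedes' principle applied to the lithosphere: ρ_c h = (ρ_m − ρ_c) r.
h = r (ρ_m − ρ_c) / ρ_c = 40700 m × (3.23 − 2.87) / 2.87 = 5110 m.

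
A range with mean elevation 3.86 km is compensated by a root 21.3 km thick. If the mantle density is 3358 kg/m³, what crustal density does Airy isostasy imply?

ρ_c h = (ρ_m − ρ_c) r → ρ_c (h + r) = ρ_m r → ρ_c = ρ_m r / (h + r).
ρ_c = 3358 × 21.3 km / (3.86 km + 21.3 km) = 2840 kg/m³.

2840 kg/m³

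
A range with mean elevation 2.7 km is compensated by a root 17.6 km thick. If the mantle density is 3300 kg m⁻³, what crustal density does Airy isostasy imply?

ρ_c h = (ρ_m − ρ_c) r → ρ_c (h + r) = ρ_m r → ρ_c = ρ_m r / (h + r).
ρ_c = 3300 × 17.6 km / (2.7 km + 17.6 km) = 2860 kg m⁻³.

2860 kg m⁻³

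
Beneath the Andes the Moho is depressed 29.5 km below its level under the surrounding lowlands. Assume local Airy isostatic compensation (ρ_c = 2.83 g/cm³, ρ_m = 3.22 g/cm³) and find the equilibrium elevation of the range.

4.07 km

Balancing pressure at the compensation depth: ρ_c h = (ρ_m − ρ_c) r.
h = r (ρ_m − ρ_c) / ρ_c = 29.5 km × (3.22 − 2.83) / 2.83 = 4.07 km.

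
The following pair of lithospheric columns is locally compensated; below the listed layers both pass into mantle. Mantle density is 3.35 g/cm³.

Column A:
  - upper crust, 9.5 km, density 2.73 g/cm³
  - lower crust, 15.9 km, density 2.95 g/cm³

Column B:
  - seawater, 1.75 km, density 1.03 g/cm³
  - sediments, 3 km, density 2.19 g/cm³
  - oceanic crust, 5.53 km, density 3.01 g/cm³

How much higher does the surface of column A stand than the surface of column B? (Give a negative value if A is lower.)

For any compensation level in the mantle, the mantle terms cancel and isostasy reduces to e = (Σt_A − Σt_B) − (Σ(ρt)_A − Σ(ρt)_B) / ρ_m.
Σt_A = 25.4 km; Σt_B = 10.28 km; Σ(ρt)_A = 72.84; Σ(ρt)_B = 25.0178 (in km·g/cm³).
e = (25.4 − 10.28) − (72.84 − 25.0178) / 3.35 = 0.845 km.

0.845 km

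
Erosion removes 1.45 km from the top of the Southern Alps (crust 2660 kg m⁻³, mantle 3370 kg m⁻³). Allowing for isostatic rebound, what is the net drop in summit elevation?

0.305 km

Rebound u = e ρ_c/ρ_m = 1.45 km × 2660/3370 = 1.145 km.
Net surface drop = e − u = 1.45 km − 1.145 km = e (ρ_m − ρ_c)/ρ_m = 0.305 km.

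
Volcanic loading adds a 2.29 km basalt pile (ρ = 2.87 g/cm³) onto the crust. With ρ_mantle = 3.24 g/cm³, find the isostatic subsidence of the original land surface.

Subaerial loading: s = t ρ_load / ρ_m.
s = 2.29 km × 2.87/3.24 = 2.03 km.

2.03 km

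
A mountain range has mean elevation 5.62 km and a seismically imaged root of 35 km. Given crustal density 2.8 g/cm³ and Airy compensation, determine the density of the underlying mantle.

3.25 g/cm³

Airy balance: ρ_c h = (ρ_m − ρ_c) r → ρ_m = ρ_c (1 + h/r).
ρ_m = 2.8 × (1 + 5.62 km/35 km) = 3.25 g/cm³.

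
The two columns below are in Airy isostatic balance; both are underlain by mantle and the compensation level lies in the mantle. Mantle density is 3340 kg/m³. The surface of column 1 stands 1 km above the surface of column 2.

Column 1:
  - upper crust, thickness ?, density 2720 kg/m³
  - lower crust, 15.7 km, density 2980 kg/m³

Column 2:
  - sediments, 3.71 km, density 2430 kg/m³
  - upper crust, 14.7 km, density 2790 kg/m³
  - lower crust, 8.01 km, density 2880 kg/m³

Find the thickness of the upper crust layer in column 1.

Take the compensation level at the base of the deeper column (depth z_c below the surface of column 1) and equate Σ ρ_i t_i down to z_c; mantle fills any gap and the z_c terms cancel.
Column 1: x×2720 + 15.7×2980 + (z_c − 15.7 − x)×3340
Column 2: 1×0 + 3.71×2430 + 14.7×2790 + 8.01×2880 + (z_c − 1 − 26.42)×3340
The z_c×3340 term appears on both sides and cancels. Collect the known terms of each column as K = Σ(ρt)_known − 3340 × (depth of known layers): K_1 = 46786 − 3340×15.7 = −5652; K_2 = 73097.1 − 3340×(1 + 26.42) = −18485.7.
Balance: K_1 − x×(3340 − 2720) = K_2, so x = (K_1 − K_2)/(3340 − 2720) = 12833.7/620 = 20.7 km.

20.7 km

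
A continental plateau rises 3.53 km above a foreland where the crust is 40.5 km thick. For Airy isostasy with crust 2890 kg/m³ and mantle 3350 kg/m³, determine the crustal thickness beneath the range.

Root depth r = h ρ_c / (ρ_m − ρ_c) = 3.53 km × 2890 / 460 = 22.18 km.
Total thickness = T + h + r = 40.5 km + 3.53 km + 22.18 km = 66.2 km.

66.2 km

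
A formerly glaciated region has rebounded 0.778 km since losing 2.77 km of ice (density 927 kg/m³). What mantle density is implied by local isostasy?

3300 kg/m³

ρ_m = ρ_ice t / u = 927 × 2.77 km/0.778 km = 3300 kg/m³.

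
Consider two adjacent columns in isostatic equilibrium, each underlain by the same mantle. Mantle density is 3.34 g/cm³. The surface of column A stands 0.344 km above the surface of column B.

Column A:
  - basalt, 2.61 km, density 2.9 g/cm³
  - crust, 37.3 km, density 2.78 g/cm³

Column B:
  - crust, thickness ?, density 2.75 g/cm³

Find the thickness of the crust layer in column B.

Take the compensation level at the base of the deeper column (depth z_c below the surface of column A) and equate Σ ρ_i t_i down to z_c; mantle fills any gap and the z_c terms cancel.
Column A: 2.61×2.9 + 37.3×2.78 + (z_c − 39.91)×3.34
Column B: 0.344×0 + x×2.75 + (z_c − 0.344 − 0 − x)×3.34
The z_c×3.34 term appears on both sides and cancels. Collect the known terms of each column as K = Σ(ρt)_known − 3.34 × (depth of known layers): K_A = 111.263 − 3.34×39.91 = −22.0364; K_B = 0 − 3.34×(0.344 + 0) = −1.14896.
Balance: K_A = K_B − x×(3.34 − 2.75), so x = (K_B − K_A)/(3.34 − 2.75) = 20.8874/0.59 = 35.4 km.

35.4 km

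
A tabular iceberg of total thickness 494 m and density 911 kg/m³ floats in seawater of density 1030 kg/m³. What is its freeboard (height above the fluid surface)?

Floating equilibrium: submerged depth d = t ρ_obj/ρ_fluid = 494 m × 911/1030 = 436.9 m.
Freeboard = t − d = 494 m − 436.9 m = 57.1 m.

57.1 m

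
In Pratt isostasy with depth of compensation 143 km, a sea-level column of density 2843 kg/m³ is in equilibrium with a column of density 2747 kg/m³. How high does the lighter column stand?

ρ_ref D = ρ (D + h) → h = D (ρ_ref − ρ)/ρ.
h = 143 km × (2843 − 2747)/2747 = 5 km.

5 km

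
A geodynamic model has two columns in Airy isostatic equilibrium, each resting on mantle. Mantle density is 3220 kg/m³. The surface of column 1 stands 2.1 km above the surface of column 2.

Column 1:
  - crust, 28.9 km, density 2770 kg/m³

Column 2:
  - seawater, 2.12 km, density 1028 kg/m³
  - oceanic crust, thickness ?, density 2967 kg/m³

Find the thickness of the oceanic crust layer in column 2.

6.31 km

Take the compensation level at the base of the deeper column (depth z_c below the surface of column 1) and equate Σ ρ_i t_i down to z_c; mantle fills any gap and the z_c terms cancel.
Column 1: 28.9×2770 + (z_c − 28.9)×3220
Column 2: 2.1×0 + 2.12×1028 + x×2967 + (z_c − 2.1 − 2.12 − x)×3220
The z_c×3220 term appears on both sides and cancels. Collect the known terms of each column as K = Σ(ρt)_known − 3220 × (depth of known layers): K_1 = 80053 − 3220×28.9 = −13005; K_2 = 2179.36 − 3220×(2.1 + 2.12) = −11409.04.
Balance: K_1 = K_2 − x×(3220 − 2967), so x = (K_2 − K_1)/(3220 − 2967) = 1595.96/253 = 6.31 km.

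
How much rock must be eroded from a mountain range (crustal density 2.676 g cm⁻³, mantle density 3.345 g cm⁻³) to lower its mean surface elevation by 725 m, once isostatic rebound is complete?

3620 m

Net drop Δ = e − u = e − e ρ_c/ρ_m = e (ρ_m − ρ_c)/ρ_m.
e = Δ ρ_m/(ρ_m − ρ_c) = 725 m × 3.345/0.669 = 3620 m.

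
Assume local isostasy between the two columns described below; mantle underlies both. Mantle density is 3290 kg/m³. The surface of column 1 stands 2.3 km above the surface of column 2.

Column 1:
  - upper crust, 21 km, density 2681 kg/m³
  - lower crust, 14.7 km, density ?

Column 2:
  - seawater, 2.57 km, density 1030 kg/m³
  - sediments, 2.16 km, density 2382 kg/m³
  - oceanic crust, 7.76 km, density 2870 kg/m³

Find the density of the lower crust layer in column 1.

2890 kg/m³

Take the compensation level at the base of the deeper column (depth z_c below the surface of column 1) and equate Σ ρ_i t_i down to z_c; mantle fills any gap and the z_c terms cancel.
Column 1: 21×2681 + 14.7×ρ + (z_c − 35.7)×3290
Column 2: 2.3×0 + 2.57×1030 + 2.16×2382 + 7.76×2870 + (z_c − 2.3 − 12.49)×3290
The z_c×3290 term appears on both sides and cancels. Collect the known terms of each column as K = Σ(ρt)_known − 3290 × (depth of known layers): K_1 = 56301 − 3290×35.7 = −61152; K_2 = 30063.42 − 3290×(2.3 + 12.49) = −18595.68.
Balance: K_1 + 14.7×ρ = K_2, so ρ = (K_2 − K_1)/14.7 = 42556.3/14.7 = 2890 kg/m³.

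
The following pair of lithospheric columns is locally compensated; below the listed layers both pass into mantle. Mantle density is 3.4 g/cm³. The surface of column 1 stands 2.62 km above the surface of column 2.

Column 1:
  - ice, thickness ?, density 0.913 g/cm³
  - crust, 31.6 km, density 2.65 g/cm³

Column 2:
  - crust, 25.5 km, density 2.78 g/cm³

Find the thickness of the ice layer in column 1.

0.409 km

Take the compensation level at the base of the deeper column (depth z_c below the surface of column 1) and equate Σ ρ_i t_i down to z_c; mantle fills any gap and the z_c terms cancel.
Column 1: x×0.913 + 31.6×2.65 + (z_c − 31.6 − x)×3.4
Column 2: 2.62×0 + 25.5×2.78 + (z_c − 2.62 − 25.5)×3.4
The z_c×3.4 term appears on both sides and cancels. Collect the known terms of each column as K = Σ(ρt)_known − 3.4 × (depth of known layers): K_1 = 83.74 − 3.4×31.6 = −23.7; K_2 = 70.89 − 3.4×(2.62 + 25.5) = −24.718.
Balance: K_1 − x×(3.4 − 0.913) = K_2, so x = (K_1 − K_2)/(3.4 − 0.913) = 1.018/2.487 = 0.409 km.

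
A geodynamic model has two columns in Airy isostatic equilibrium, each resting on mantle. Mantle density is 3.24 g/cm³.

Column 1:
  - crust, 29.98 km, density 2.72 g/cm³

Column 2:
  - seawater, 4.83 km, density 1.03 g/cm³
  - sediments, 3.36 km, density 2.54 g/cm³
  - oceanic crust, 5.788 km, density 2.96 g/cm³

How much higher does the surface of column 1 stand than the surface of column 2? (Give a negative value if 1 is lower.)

0.291 km

For any compensation level in the mantle, the mantle terms cancel and isostasy reduces to e = (Σt_1 − Σt_2) − (Σ(ρt)_1 − Σ(ρt)_2) / ρ_m.
Σt_1 = 29.98 km; Σt_2 = 13.978 km; Σ(ρt)_1 = 81.5456; Σ(ρt)_2 = 30.64178 (in km·g/cm³).
e = (29.98 − 13.978) − (81.5456 − 30.64178) / 3.24 = 0.291 km.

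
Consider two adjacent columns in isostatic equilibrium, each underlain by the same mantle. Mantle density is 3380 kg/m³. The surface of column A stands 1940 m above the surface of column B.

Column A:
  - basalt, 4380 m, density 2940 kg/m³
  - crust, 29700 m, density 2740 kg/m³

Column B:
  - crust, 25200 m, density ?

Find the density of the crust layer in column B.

2810 kg/m³

Take the compensation level at the base of the deeper column (depth z_c below the surface of column A) and equate Σ ρ_i t_i down to z_c; mantle fills any gap and the z_c terms cancel.
Column A: 4380×2940 + 29700×2740 + (z_c − 34080)×3380
Column B: 1940×0 + 25200×ρ + (z_c − 1940 − 25200)×3380
The z_c×3380 term appears on both sides and cancels. Collect the known terms of each column as K = Σ(ρt)_known − 3380 × (depth of known layers): K_A = 94255200 − 3380×34080 = −20935200; K_B = 0 − 3380×(1940 + 25200) = −91733200.
Balance: K_A = K_B + 25200×ρ, so ρ = (K_A − K_B)/25200 = 70798000/25200 = 2810 kg/m³.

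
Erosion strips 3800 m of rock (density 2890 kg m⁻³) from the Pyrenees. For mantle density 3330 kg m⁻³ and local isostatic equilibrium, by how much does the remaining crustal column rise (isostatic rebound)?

3300 m

Unloading: uplift u = e ρ_c/ρ_m = 3800 m × 2890/3330 = 3300 m.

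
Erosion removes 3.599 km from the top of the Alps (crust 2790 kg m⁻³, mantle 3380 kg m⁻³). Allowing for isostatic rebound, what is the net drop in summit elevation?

0.628 km

Rebound u = e ρ_c/ρ_m = 3.599 km × 2790/3380 = 2.971 km.
Net surface drop = e − u = 3.599 km − 2.971 km = e (ρ_m − ρ_c)/ρ_m = 0.628 km.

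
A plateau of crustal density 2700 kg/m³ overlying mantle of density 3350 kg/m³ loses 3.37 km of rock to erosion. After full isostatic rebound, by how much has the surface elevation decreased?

Rebound u = e ρ_c/ρ_m = 3.37 km × 2700/3350 = 2.716 km.
Net surface drop = e − u = 3.37 km − 2.716 km = e (ρ_m − ρ_c)/ρ_m = 0.654 km.

0.654 km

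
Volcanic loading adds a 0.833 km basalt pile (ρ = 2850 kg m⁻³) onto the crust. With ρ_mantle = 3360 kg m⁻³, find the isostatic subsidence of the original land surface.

0.707 km

Subaerial loading: s = t ρ_load / ρ_m.
s = 0.833 km × 2850/3360 = 0.707 km.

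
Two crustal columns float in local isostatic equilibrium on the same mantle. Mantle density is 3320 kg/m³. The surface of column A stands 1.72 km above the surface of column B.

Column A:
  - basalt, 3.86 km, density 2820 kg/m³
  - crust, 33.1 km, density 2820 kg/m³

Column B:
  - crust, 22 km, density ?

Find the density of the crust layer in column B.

2740 kg/m³

Take the compensation level at the base of the deeper column (depth z_c below the surface of column A) and equate Σ ρ_i t_i down to z_c; mantle fills any gap and the z_c terms cancel.
Column A: 3.86×2820 + 33.1×2820 + (z_c − 36.96)×3320
Column B: 1.72×0 + 22×ρ + (z_c − 1.72 − 22)×3320
The z_c×3320 term appears on both sides and cancels. Collect the known terms of each column as K = Σ(ρt)_known − 3320 × (depth of known layers): K_A = 104227.2 − 3320×36.96 = −18480; K_B = 0 − 3320×(1.72 + 22) = −78750.4.
Balance: K_A = K_B + 22×ρ, so ρ = (K_A − K_B)/22 = 60270.4/22 = 2740 kg/m³.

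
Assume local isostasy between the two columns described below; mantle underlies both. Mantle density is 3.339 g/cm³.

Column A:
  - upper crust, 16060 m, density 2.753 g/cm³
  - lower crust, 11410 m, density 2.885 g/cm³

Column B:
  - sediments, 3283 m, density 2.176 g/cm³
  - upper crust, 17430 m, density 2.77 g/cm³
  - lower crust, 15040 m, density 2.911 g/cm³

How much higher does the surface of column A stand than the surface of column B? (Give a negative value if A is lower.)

−1670 m

For any compensation level in the mantle, the mantle terms cancel and isostasy reduces to e = (Σt_A − Σt_B) − (Σ(ρt)_A − Σ(ρt)_B) / ρ_m.
Σt_A = 27470 m; Σt_B = 35753 m; Σ(ρt)_A = 77131.03; Σ(ρt)_B = 99206.348 (in m·g/cm³).
e = (27470 − 35753) − (77131.03 − 99206.348) / 3.339 = −1670 m.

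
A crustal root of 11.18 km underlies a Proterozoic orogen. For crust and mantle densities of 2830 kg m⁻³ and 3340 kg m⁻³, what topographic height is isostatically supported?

By Archimedes' principle applied to the lithosphere: ρ_c h = (ρ_m − ρ_c) r.
h = r (ρ_m − ρ_c) / ρ_c = 11.18 km × (3340 − 2830) / 2830 = 2.01 km.

2.01 km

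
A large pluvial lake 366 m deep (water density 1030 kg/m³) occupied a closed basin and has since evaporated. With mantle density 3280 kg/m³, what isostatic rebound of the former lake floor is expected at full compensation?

115 m

u = d ρ_w/ρ_m = 366 m × 1030/3280 = 115 m.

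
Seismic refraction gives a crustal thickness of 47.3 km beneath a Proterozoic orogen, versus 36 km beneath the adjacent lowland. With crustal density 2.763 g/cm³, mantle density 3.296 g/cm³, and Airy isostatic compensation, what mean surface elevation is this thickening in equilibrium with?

1.83 km

Excess crust Δ = 47.3 km − 36 km = 11.3 km, split between elevation h and root r with h + r = Δ.
Airy balance ρ_c h = (ρ_m − ρ_c) r gives r = h ρ_c/(ρ_m − ρ_c), so h (1 + ρ_c/(ρ_m − ρ_c)) = Δ, i.e. h = Δ (ρ_m − ρ_c)/ρ_m.
h = 11.3 km × 0.533/3.296 = 1.83 km.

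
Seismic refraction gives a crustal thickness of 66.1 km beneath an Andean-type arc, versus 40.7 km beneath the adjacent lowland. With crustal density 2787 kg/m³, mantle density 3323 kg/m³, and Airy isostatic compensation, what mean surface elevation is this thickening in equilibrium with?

4.1 km

Excess crust Δ = 66.1 km − 40.7 km = 25.4 km, split between elevation h and root r with h + r = Δ.
Airy balance ρ_c h = (ρ_m − ρ_c) r gives r = h ρ_c/(ρ_m − ρ_c), so h (1 + ρ_c/(ρ_m − ρ_c)) = Δ, i.e. h = Δ (ρ_m − ρ_c)/ρ_m.
h = 25.4 km × 536/3323 = 4.1 km.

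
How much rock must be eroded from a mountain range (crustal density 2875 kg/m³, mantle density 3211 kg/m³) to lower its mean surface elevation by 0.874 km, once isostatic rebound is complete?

8.35 km

Net drop Δ = e − u = e − e ρ_c/ρ_m = e (ρ_m − ρ_c)/ρ_m.
e = Δ ρ_m/(ρ_m − ρ_c) = 0.874 km × 3211/336 = 8.35 km.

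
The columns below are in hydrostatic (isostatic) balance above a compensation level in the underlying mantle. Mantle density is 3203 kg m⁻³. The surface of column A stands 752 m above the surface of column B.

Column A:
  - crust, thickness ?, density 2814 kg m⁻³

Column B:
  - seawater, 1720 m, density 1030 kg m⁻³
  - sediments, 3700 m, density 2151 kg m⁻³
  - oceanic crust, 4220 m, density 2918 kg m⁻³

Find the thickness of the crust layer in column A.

28900 m

Take the compensation level at the base of the deeper column (depth z_c below the surface of column A) and equate Σ ρ_i t_i down to z_c; mantle fills any gap and the z_c terms cancel.
Column A: x×2814 + (z_c − 0 − x)×3203
Column B: 752×0 + 1720×1030 + 3700×2151 + 4220×2918 + (z_c − 752 − 9640)×3203
The z_c×3203 term appears on both sides and cancels. Collect the known terms of each column as K = Σ(ρt)_known − 3203 × (depth of known layers): K_A = 0 − 3203×0 = 0; K_B = 22044260 − 3203×(752 + 9640) = −11241316.
Balance: K_A − x×(3203 − 2814) = K_B, so x = (K_A − K_B)/(3203 − 2814) = 11241300/389 = 28900 m.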